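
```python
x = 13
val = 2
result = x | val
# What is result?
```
Trace:
  x=13
  x=13, val=2
  x=13, val=2, result=15

Final answer: 15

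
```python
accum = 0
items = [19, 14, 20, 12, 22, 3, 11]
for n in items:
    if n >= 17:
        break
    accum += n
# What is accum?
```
Trace:
  accum=0
  accum=0, n=19

Final answer: 0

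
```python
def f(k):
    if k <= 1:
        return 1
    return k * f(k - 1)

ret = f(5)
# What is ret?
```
Call trace:
f(k=5)
  f(k=4)
    f(k=3)
      f(k=2)
        f(k=1)
        -> return 1
      -> return 2
    -> return 6
  -> return 24
-> return 120

Final answer: 120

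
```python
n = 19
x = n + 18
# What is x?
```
Trace:
  n=19
  n=19, x=37

Final answer: 37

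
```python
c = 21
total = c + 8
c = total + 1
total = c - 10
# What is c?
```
Trace:
  c=21
  c=21, total=29
  c=30, total=29
  c=30, total=20

Final answer: 30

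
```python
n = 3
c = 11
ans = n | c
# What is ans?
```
Trace:
  n=3
  n=3, c=11
  n=3, c=11, ans=11

Final answer: 11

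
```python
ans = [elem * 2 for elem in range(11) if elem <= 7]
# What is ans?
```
Trace:
  elem=0
  elem=1
  elem=2
  elem=3
  elem=4
  elem=5
  elem=6
  elem=7
  elem=8
  elem=9
  elem=10
  ans=[0, 2, 4, 6, 8, 10, 12, 14]

Final answer: [0, 2, 4, 6, 8, 10, 12, 14]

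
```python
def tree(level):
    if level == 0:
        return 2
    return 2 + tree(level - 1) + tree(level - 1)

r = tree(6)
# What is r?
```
Call trace (a repeated sub-call is expanded the first time; later identical calls just restate its return value):
tree(level=6)
  tree(level=5)
    tree(level=4)
      tree(level=3)
        tree(level=2)
          tree(level=1)
            tree(level=0)
            -> return 2
            tree(level=0)
            -> return 2
          -> return 6
          tree(level=1) -> return 6  (same call as traced above)
        -> return 14
        tree(level=2) -> return 14  (same call as traced above)
      -> return 30
      tree(level=3) -> return 30  (same call as traced above)
    -> return 62
    tree(level=4) -> return 62  (same call as traced above)
  -> return 126
  tree(level=5) -> return 126  (same call as traced above)
-> return 254

Final answer: 254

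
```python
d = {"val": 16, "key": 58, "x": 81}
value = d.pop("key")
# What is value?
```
Trace:
  d={'val': 16, 'key': 58, 'x': 81}
  d={'val': 16, 'x': 81}, value=58

Final answer: 58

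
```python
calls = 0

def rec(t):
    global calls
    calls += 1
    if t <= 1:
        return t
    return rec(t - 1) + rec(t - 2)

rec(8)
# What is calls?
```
Call trace (a repeated sub-call is expanded the first time; later identical calls just restate its return value):
rec(t=8)
  rec(t=7)
    rec(t=6)
      rec(t=5)
        rec(t=4)
          rec(t=3)
            rec(t=2)
              rec(t=1)
              -> return 1
              rec(t=0)
              -> return 0
            -> return 1
            rec(t=1)
            -> return 1
          -> return 2
          rec(t=2) -> return 1  (same call as traced above)
        -> return 3
        rec(t=3) -> return 2  (same call as traced above)
      -> return 5
      rec(t=4) -> return 3  (same call as traced above)
    -> return 8
    rec(t=5) -> return 5  (same call as traced above)
  -> return 13
  rec(t=6) -> return 8  (same call as traced above)
-> return 21

calls is incremented once per call, so count the calls in each subtree. Let C(t) = number of calls made by rec(t).
C(0) = C(1) = 1 (base case, no recursion); C(t) = 1 + C(t - 1) + C(t - 2) otherwise.
C(2) = 1 + C(1) + C(0) = 1 + 1 + 1 = 3
C(3) = 1 + C(2) + C(1) = 1 + 3 + 1 = 5
C(4) = 1 + C(3) + C(2) = 1 + 5 + 3 = 9
C(5) = 1 + C(4) + C(3) = 1 + 9 + 5 = 15
C(6) = 1 + C(5) + C(4) = 1 + 15 + 9 = 25
C(7) = 1 + C(6) + C(5) = 1 + 25 + 15 = 41
C(8) = 1 + C(7) + C(6) = 1 + 41 + 25 = 67
calls = C(8) = 67

Final answer: 67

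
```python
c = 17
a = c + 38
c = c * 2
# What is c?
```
Trace:
  c=17
  c=17, a=55
  c=34, a=55

Final answer: 34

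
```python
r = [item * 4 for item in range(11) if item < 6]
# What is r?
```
Trace:
  item=0
  item=1
  item=2
  item=3
  item=4
  item=5
  item=6
  item=7
  item=8
  item=9
  item=10
  r=[0, 4, 8, 12, 16, 20]

Final answer: [0, 4, 8, 12, 16, 20]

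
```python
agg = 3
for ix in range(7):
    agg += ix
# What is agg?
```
Trace:
  agg=3
  agg=3, ix=0
  agg=4, ix=1
  agg=6, ix=2
  agg=9, ix=3
  agg=13, ix=4
  agg=18, ix=5
  agg=24, ix=6

Final answer: 24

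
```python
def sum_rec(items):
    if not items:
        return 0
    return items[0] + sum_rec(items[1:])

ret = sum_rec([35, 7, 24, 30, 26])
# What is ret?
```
Call trace:
sum_rec(items=[35, 7, 24, 30, 26])
  sum_rec(items=[7, 24, 30, 26])
    sum_rec(items=[24, 30, 26])
      sum_rec(items=[30, 26])
        sum_rec(items=[26])
          sum_rec(items=[])
          -> return 0
        -> return 26
      -> return 56
    -> return 80
  -> return 87
-> return 122

Final answer: 122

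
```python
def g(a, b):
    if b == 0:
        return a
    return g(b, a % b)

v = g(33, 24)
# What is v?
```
Call trace:
g(a=33, b=24)
  g(a=24, b=9)
    g(a=9, b=6)
      g(a=6, b=3)
        g(a=3, b=0)
        -> return 3
      -> return 3
    -> return 3
  -> return 3
-> return 3

Final answer: 3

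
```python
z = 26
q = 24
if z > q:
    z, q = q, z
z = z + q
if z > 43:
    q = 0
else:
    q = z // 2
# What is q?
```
Trace:
  z=26
  z=26, q=24
  z=24, q=26
  z=50, q=26
  z=50, q=0

Final answer: 0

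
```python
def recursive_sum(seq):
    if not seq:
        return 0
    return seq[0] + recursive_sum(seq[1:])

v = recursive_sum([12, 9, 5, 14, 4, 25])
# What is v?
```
Call trace:
recursive_sum(seq=[12, 9, 5, 14, 4, 25])
  recursive_sum(seq=[9, 5, 14, 4, 25])
    recursive_sum(seq=[5, 14, 4, 25])
      recursive_sum(seq=[14, 4, 25])
        recursive_sum(seq=[4, 25])
          recursive_sum(seq=[25])
            recursive_sum(seq=[])
            -> return 0
          -> return 25
        -> return 29
      -> return 43
    -> return 48
  -> return 57
-> return 69

Final answer: 69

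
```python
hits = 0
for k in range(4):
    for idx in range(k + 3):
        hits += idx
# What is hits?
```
Trace:
  hits=0
  hits=0, k=0, idx=0
  hits=1, k=0, idx=1
  hits=3, k=0, idx=2
  hits=3, k=1, idx=0
  hits=4, k=1, idx=1
  hits=6, k=1, idx=2
  hits=9, k=1, idx=3
  hits=9, k=2, idx=0
  hits=10, k=2, idx=1
  hits=12, k=2, idx=2
  hits=15, k=2, idx=3
  hits=19, k=2, idx=4
  hits=19, k=3, idx=0
  hits=20, k=3, idx=1
  hits=22, k=3, idx=2
  hits=25, k=3, idx=3
  hits=29, k=3, idx=4
  hits=34, k=3, idx=5

Final answer: 34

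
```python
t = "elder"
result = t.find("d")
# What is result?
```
Trace:
  t='elder'
  t='elder', result=2

Final answer: 2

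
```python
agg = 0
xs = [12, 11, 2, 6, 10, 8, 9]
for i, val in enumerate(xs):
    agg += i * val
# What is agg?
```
Trace:
  agg=0
  agg=0, i=0, val=12
  agg=11, i=1, val=11
  agg=15, i=2, val=2
  agg=33, i=3, val=6
  agg=73, i=4, val=10
  agg=113, i=5, val=8
  agg=167, i=6, val=9

Final answer: 167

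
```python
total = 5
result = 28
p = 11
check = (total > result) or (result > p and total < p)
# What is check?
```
Trace:
  total=5
  total=5, result=28
  total=5, result=28, p=11
  total=5, result=28, p=11, check=True

Final answer: True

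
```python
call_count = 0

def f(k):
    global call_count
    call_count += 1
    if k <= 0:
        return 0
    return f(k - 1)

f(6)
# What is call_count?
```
Call trace:
f(k=6)
  f(k=5)
    f(k=4)
      f(k=3)
        f(k=2)
          f(k=1)
            f(k=0)
            -> return 0
          -> return 0
        -> return 0
      -> return 0
    -> return 0
  -> return 0
-> return 0

call_count is incremented once per call. f is entered once for each k = 6, 5, 4, 3, 2, 1, 0 (the k <= 0 call returns without recursing), i.e. 6 + 1 calls.
call_count = 7

Final answer: 7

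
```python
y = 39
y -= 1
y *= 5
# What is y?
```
Trace:
  y=39
  y=38
  y=190

Final answer: 190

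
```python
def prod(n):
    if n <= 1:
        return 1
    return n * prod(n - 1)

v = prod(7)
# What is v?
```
Call trace:
prod(n=7)
  prod(n=6)
    prod(n=5)
      prod(n=4)
        prod(n=3)
          prod(n=2)
            prod(n=1)
            -> return 1
          -> return 2
        -> return 6
      -> return 24
    -> return 120
  -> return 720
-> return 5040

Final answer: 5040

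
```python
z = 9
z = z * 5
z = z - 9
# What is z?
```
Trace:
  z=9
  z=45
  z=36

Final answer: 36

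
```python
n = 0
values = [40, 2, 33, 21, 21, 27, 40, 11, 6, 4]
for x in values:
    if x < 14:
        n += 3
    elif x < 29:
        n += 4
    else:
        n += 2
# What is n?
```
Trace:
  n=0
  n=2, x=40
  n=5, x=2
  n=7, x=33
  n=11, x=21
  n=15, x=21
  n=19, x=27
  n=21, x=40
  n=24, x=11
  n=27, x=6
  n=30, x=4

Final answer: 30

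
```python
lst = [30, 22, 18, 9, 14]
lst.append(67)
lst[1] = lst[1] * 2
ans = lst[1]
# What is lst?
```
Trace:
  lst=[30, 22, 18, 9, 14]
  lst=[30, 22, 18, 9, 14, 67]
  lst=[30, 44, 18, 9, 14, 67]
  lst=[30, 44, 18, 9, 14, 67], ans=44

Final answer: [30, 44, 18, 9, 14, 67]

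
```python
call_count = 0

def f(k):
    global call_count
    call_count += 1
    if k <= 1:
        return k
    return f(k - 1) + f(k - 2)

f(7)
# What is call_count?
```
Call trace (a repeated sub-call is expanded the first time; later identical calls just restate its return value):
f(k=7)
  f(k=6)
    f(k=5)
      f(k=4)
        f(k=3)
          f(k=2)
            f(k=1)
            -> return 1
            f(k=0)
            -> return 0
          -> return 1
          f(k=1)
          -> return 1
        -> return 2
        f(k=2) -> return 1  (same call as traced above)
      -> return 3
      f(k=3) -> return 2  (same call as traced above)
    -> return 5
    f(k=4) -> return 3  (same call as traced above)
  -> return 8
  f(k=5) -> return 5  (same call as traced above)
-> return 13

call_count is incremented once per call, so count the calls in each subtree. Let C(k) = number of calls made by f(k).
C(0) = C(1) = 1 (base case, no recursion); C(k) = 1 + C(k - 1) + C(k - 2) otherwise.
C(2) = 1 + C(1) + C(0) = 1 + 1 + 1 = 3
C(3) = 1 + C(2) + C(1) = 1 + 3 + 1 = 5
C(4) = 1 + C(3) + C(2) = 1 + 5 + 3 = 9
C(5) = 1 + C(4) + C(3) = 1 + 9 + 5 = 15
C(6) = 1 + C(5) + C(4) = 1 + 15 + 9 = 25
C(7) = 1 + C(6) + C(5) = 1 + 25 + 15 = 41
call_count = C(7) = 41

Final answer: 41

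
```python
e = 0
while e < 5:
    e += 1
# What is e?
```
Trace:
  e=0
  e=1
  e=2
  e=3
  e=4
  e=5

Final answer: 5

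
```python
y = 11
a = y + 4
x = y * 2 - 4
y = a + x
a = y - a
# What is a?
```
Trace:
  y=11
  y=11, a=15
  y=11, a=15, x=18
  y=33, a=15, x=18
  y=33, a=18, x=18

Final answer: 18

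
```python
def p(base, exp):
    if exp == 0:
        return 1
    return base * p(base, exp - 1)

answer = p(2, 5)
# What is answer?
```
Call trace:
p(base=2, exp=5)
  p(base=2, exp=4)
    p(base=2, exp=3)
      p(base=2, exp=2)
        p(base=2, exp=1)
          p(base=2, exp=0)
          -> return 1
        -> return 2
      -> return 4
    -> return 8
  -> return 16
-> return 32

Final answer: 32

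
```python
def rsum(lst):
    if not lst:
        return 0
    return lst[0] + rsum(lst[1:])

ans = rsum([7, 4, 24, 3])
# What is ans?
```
Call trace:
rsum(lst=[7, 4, 24, 3])
  rsum(lst=[4, 24, 3])
    rsum(lst=[24, 3])
      rsum(lst=[3])
        rsum(lst=[])
        -> return 0
      -> return 3
    -> return 27
  -> return 31
-> return 38

Final answer: 38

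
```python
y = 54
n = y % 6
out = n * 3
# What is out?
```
Trace:
  y=54
  y=54, n=0
  y=54, n=0, out=0

Final answer: 0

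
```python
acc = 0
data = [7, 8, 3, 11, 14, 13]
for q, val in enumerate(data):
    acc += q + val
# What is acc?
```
Trace:
  acc=0
  acc=7, q=0, val=7
  acc=16, q=1, val=8
  acc=21, q=2, val=3
  acc=35, q=3, val=11
  acc=53, q=4, val=14
  acc=71, q=5, val=13

Final answer: 71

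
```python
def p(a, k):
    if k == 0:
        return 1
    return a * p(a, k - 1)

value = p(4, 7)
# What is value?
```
Call trace:
p(a=4, k=7)
  p(a=4, k=6)
    p(a=4, k=5)
      p(a=4, k=4)
        p(a=4, k=3)
          p(a=4, k=2)
            p(a=4, k=1)
              p(a=4, k=0)
              -> return 1
            -> return 4
          -> return 16
        -> return 64
      -> return 256
    -> return 1024
  -> return 4096
-> return 16384

Final answer: 16384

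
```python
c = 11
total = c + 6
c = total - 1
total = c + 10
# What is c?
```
Trace:
  c=11
  c=11, total=17
  c=16, total=17
  c=16, total=26

Final answer: 16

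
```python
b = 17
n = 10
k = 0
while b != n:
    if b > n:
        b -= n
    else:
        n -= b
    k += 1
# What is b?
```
Trace:
  b=17
  b=17, n=10
  b=17, n=10, k=0
  b=7, n=10, k=1
  b=7, n=3, k=2
  b=4, n=3, k=3
  b=1, n=3, k=4
  b=1, n=2, k=5
  b=1, n=1, k=6

Final answer: 1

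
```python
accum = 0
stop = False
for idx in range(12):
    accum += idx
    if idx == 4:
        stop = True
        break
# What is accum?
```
Trace:
  accum=0
  accum=0, stop=False
  accum=0, stop=False, idx=0
  accum=1, stop=False, idx=1
  accum=3, stop=False, idx=2
  accum=6, stop=False, idx=3
  accum=10, stop=True, idx=4

Final answer: 10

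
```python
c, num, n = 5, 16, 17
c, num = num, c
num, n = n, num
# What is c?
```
Trace:
  c=5, num=16, n=17
  c=16, num=5, n=17
  c=16, num=17, n=5

Final answer: 16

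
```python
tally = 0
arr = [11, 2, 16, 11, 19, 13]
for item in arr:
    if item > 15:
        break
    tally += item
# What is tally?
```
Trace:
  tally=0
  tally=11, item=11
  tally=13, item=2
  tally=13, item=16

Final answer: 13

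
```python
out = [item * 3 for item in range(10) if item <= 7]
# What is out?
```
Trace:
  item=0
  item=1
  item=2
  item=3
  item=4
  item=5
  item=6
  item=7
  item=8
  item=9
  out=[0, 3, 6, 9, 12, 15, 18, 21]

Final answer: [0, 3, 6, 9, 12, 15, 18, 21]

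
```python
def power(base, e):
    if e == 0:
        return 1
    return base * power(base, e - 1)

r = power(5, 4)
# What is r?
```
Call trace:
power(base=5, e=4)
  power(base=5, e=3)
    power(base=5, e=2)
      power(base=5, e=1)
        power(base=5, e=0)
        -> return 1
      -> return 5
    -> return 25
  -> return 125
-> return 625

Final answer: 625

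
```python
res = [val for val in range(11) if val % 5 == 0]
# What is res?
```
Trace:
  val=0
  val=1
  val=2
  val=3
  val=4
  val=5
  val=6
  val=7
  val=8
  val=9
  val=10
  res=[0, 5, 10]

Final answer: [0, 5, 10]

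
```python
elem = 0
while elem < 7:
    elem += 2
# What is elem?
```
Trace:
  elem=0
  elem=2
  elem=4
  elem=6
  elem=8

Final answer: 8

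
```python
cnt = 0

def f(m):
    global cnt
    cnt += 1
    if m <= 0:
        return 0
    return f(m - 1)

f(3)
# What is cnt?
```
Call trace:
f(m=3)
  f(m=2)
    f(m=1)
      f(m=0)
      -> return 0
    -> return 0
  -> return 0
-> return 0

cnt is incremented once per call. f is entered once for each m = 3, 2, 1, 0 (the m <= 0 call returns without recursing), i.e. 3 + 1 calls.
cnt = 4

Final answer: 4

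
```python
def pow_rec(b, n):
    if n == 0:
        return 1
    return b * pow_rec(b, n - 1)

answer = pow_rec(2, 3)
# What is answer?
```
Call trace:
pow_rec(b=2, n=3)
  pow_rec(b=2, n=2)
    pow_rec(b=2, n=1)
      pow_rec(b=2, n=0)
      -> return 1
    -> return 2
  -> return 4
-> return 8

Final answer: 8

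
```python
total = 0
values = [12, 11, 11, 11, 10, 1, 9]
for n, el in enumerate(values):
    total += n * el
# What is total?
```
Trace:
  total=0
  total=0, n=0, el=12
  total=11, n=1, el=11
  total=33, n=2, el=11
  total=66, n=3, el=11
  total=106, n=4, el=10
  total=111, n=5, el=1
  total=165, n=6, el=9

Final answer: 165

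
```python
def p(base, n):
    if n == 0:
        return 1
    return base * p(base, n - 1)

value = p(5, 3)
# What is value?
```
Call trace:
p(base=5, n=3)
  p(base=5, n=2)
    p(base=5, n=1)
      p(base=5, n=0)
      -> return 1
    -> return 5
  -> return 25
-> return 125

Final answer: 125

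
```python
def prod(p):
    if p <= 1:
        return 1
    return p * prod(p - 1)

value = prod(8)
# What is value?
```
Call trace:
prod(p=8)
  prod(p=7)
    prod(p=6)
      prod(p=5)
        prod(p=4)
          prod(p=3)
            prod(p=2)
              prod(p=1)
              -> return 1
            -> return 2
          -> return 6
        -> return 24
      -> return 120
    -> return 720
  -> return 5040
-> return 40320

Final answer: 40320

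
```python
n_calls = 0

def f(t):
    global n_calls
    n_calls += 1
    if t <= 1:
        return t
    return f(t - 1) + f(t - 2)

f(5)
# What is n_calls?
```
Call trace (a repeated sub-call is expanded the first time; later identical calls just restate its return value):
f(t=5)
  f(t=4)
    f(t=3)
      f(t=2)
        f(t=1)
        -> return 1
        f(t=0)
        -> return 0
      -> return 1
      f(t=1)
      -> return 1
    -> return 2
    f(t=2) -> return 1  (same call as traced above)
  -> return 3
  f(t=3) -> return 2  (same call as traced above)
-> return 5

n_calls is incremented once per call, so count the calls in each subtree. Let C(t) = number of calls made by f(t).
C(0) = C(1) = 1 (base case, no recursion); C(t) = 1 + C(t - 1) + C(t - 2) otherwise.
C(2) = 1 + C(1) + C(0) = 1 + 1 + 1 = 3
C(3) = 1 + C(2) + C(1) = 1 + 3 + 1 = 5
C(4) = 1 + C(3) + C(2) = 1 + 5 + 3 = 9
C(5) = 1 + C(4) + C(3) = 1 + 9 + 5 = 15
n_calls = C(5) = 15

Final answer: 15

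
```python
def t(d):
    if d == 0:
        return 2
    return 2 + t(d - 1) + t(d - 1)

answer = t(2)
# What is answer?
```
Call trace (a repeated sub-call is expanded the first time; later identical calls just restate its return value):
t(d=2)
  t(d=1)
    t(d=0)
    -> return 2
    t(d=0)
    -> return 2
  -> return 6
  t(d=1) -> return 6  (same call as traced above)
-> return 14

Final answer: 14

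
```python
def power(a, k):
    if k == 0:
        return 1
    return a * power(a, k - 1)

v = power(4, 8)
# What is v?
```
Call trace:
power(a=4, k=8)
  power(a=4, k=7)
    power(a=4, k=6)
      power(a=4, k=5)
        power(a=4, k=4)
          power(a=4, k=3)
            power(a=4, k=2)
              power(a=4, k=1)
                power(a=4, k=0)
                -> return 1
              -> return 4
            -> return 16
          -> return 64
        -> return 256
      -> return 1024
    -> return 4096
  -> return 16384
-> return 65536

Final answer: 65536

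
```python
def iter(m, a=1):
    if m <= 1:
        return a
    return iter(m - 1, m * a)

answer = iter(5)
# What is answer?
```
Call trace:
iter(m=5, a=1)
  iter(m=4, a=5)
    iter(m=3, a=20)
      iter(m=2, a=60)
        iter(m=1, a=120)
        -> return 120
      -> return 120
    -> return 120
  -> return 120
-> return 120

Final answer: 120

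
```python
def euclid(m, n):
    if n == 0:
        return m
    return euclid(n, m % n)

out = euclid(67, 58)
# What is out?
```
Call trace:
euclid(m=67, n=58)
  euclid(m=58, n=9)
    euclid(m=9, n=4)
      euclid(m=4, n=1)
        euclid(m=1, n=0)
        -> return 1
      -> return 1
    -> return 1
  -> return 1
-> return 1

Final answer: 1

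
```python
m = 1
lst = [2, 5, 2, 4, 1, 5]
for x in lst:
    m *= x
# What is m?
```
Trace:
  m=1
  m=2, x=2
  m=10, x=5
  m=20, x=2
  m=80, x=4
  m=80, x=1
  m=400, x=5

Final answer: 400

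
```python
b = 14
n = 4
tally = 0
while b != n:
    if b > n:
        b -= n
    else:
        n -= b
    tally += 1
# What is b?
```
Trace:
  b=14
  b=14, n=4
  b=14, n=4, tally=0
  b=10, n=4, tally=1
  b=6, n=4, tally=2
  b=2, n=4, tally=3
  b=2, n=2, tally=4

Final answer: 2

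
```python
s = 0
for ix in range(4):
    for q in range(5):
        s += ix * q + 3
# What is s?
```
Trace:
  s=0
  s=3, ix=0, q=0
  s=6, ix=0, q=1
  s=9, ix=0, q=2
  s=12, ix=0, q=3
  s=15, ix=0, q=4
  s=18, ix=1, q=0
  s=22, ix=1, q=1
  s=27, ix=1, q=2
  s=33, ix=1, q=3
  s=40, ix=1, q=4
  s=43, ix=2, q=0
  s=48, ix=2, q=1
  s=55, ix=2, q=2
  s=64, ix=2, q=3
  s=75, ix=2, q=4
  s=78, ix=3, q=0
  s=84, ix=3, q=1
  s=93, ix=3, q=2
  s=105, ix=3, q=3
  s=120, ix=3, q=4

Final answer: 120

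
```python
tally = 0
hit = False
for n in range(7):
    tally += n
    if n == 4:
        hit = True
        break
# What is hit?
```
Trace:
  tally=0
  tally=0, hit=False
  tally=0, hit=False, n=0
  tally=1, hit=False, n=1
  tally=3, hit=False, n=2
  tally=6, hit=False, n=3
  tally=10, hit=True, n=4

Final answer: True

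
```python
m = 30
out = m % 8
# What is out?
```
Trace:
  m=30
  m=30, out=6

Final answer: 6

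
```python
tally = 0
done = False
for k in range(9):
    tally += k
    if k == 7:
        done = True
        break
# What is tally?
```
Trace:
  tally=0
  tally=0, done=False
  tally=0, done=False, k=0
  tally=1, done=False, k=1
  tally=3, done=False, k=2
  tally=6, done=False, k=3
  tally=10, done=False, k=4
  tally=15, done=False, k=5
  tally=21, done=False, k=6
  tally=28, done=True, k=7

Final answer: 28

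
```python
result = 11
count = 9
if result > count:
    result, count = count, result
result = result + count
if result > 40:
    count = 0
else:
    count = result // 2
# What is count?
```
Trace:
  result=11
  result=11, count=9
  result=9, count=11
  result=20, count=11
  result=20, count=10

Final answer: 10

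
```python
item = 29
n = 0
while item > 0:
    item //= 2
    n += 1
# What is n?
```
Trace:
  item=29
  item=29, n=0
  item=14, n=1
  item=7, n=2
  item=3, n=3
  item=1, n=4
  item=0, n=5

Final answer: 5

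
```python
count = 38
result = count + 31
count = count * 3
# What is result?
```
Trace:
  count=38
  count=38, result=69
  count=114, result=69

Final answer: 69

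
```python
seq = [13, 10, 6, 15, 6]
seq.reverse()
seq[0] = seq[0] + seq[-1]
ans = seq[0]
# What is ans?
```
Trace:
  seq=[13, 10, 6, 15, 6]
  seq=[6, 15, 6, 10, 13]
  seq=[19, 15, 6, 10, 13]
  seq=[19, 15, 6, 10, 13], ans=19

Final answer: 19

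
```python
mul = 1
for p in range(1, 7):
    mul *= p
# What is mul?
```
Trace:
  mul=1
  mul=1, p=1
  mul=2, p=2
  mul=6, p=3
  mul=24, p=4
  mul=120, p=5
  mul=720, p=6

Final answer: 720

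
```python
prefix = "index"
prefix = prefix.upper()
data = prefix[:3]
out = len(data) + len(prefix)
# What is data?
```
Trace:
  prefix='index'
  prefix='INDEX'
  prefix='INDEX', data='IND'
  prefix='INDEX', data='IND', out=8

Final answer: 'IND'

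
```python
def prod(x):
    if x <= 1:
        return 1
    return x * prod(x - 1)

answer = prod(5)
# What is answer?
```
Call trace:
prod(x=5)
  prod(x=4)
    prod(x=3)
      prod(x=2)
        prod(x=1)
        -> return 1
      -> return 2
    -> return 6
  -> return 24
-> return 120

Final answer: 120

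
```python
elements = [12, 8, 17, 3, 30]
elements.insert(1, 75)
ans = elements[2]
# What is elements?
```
Trace:
  elements=[12, 8, 17, 3, 30]
  elements=[12, 75, 8, 17, 3, 30]
  elements=[12, 75, 8, 17, 3, 30], ans=8

Final answer: [12, 75, 8, 17, 3, 30]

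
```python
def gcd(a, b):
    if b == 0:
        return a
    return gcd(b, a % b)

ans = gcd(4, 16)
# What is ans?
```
Call trace:
gcd(a=4, b=16)
  gcd(a=16, b=4)
    gcd(a=4, b=0)
    -> return 4
  -> return 4
-> return 4

Final answer: 4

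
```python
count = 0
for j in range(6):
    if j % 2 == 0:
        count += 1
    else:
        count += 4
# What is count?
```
Trace:
  count=0
  count=1, j=0
  count=5, j=1
  count=6, j=2
  count=10, j=3
  count=11, j=4
  count=15, j=5

Final answer: 15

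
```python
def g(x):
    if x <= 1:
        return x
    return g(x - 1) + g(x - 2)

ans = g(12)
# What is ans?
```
Call trace (a repeated sub-call is expanded the first time; later identical calls just restate its return value):
g(x=12)
  g(x=11)
    g(x=10)
      g(x=9)
        g(x=8)
          g(x=7)
            g(x=6)
              g(x=5)
                g(x=4)
                  g(x=3)
                    g(x=2)
                      g(x=1)
                      -> return 1
                      g(x=0)
                      -> return 0
                    -> return 1
                    g(x=1)
                    -> return 1
                  -> return 2
                  g(x=2) -> return 1  (same call as traced above)
                -> return 3
                g(x=3) -> return 2  (same call as traced above)
              -> return 5
              g(x=4) -> return 3  (same call as traced above)
            -> return 8
            g(x=5) -> return 5  (same call as traced above)
          -> return 13
          g(x=6) -> return 8  (same call as traced above)
        -> return 21
        g(x=7) -> return 13  (same call as traced above)
      -> return 34
      g(x=8) -> return 21  (same call as traced above)
    -> return 55
    g(x=9) -> return 34  (same call as traced above)
  -> return 89
  g(x=10) -> return 55  (same call as traced above)
-> return 144

Final answer: 144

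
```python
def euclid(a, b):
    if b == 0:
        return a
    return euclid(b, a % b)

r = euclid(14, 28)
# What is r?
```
Call trace:
euclid(a=14, b=28)
  euclid(a=28, b=14)
    euclid(a=14, b=0)
    -> return 14
  -> return 14
-> return 14

Final answer: 14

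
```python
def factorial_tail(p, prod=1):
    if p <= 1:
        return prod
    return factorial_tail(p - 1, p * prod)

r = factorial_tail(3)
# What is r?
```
Call trace:
factorial_tail(p=3, prod=1)
  factorial_tail(p=2, prod=3)
    factorial_tail(p=1, prod=6)
    -> return 6
  -> return 6
-> return 6

Final answer: 6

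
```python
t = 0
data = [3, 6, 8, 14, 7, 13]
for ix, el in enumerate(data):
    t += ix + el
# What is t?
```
Trace:
  t=0
  t=3, ix=0, el=3
  t=10, ix=1, el=6
  t=20, ix=2, el=8
  t=37, ix=3, el=14
  t=48, ix=4, el=7
  t=66, ix=5, el=13

Final answer: 66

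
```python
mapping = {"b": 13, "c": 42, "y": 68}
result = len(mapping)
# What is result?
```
Trace:
  mapping={'b': 13, 'c': 42, 'y': 68}
  mapping={'b': 13, 'c': 42, 'y': 68}, result=3

Final answer: 3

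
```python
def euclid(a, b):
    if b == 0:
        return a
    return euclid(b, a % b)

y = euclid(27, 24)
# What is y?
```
Call trace:
euclid(a=27, b=24)
  euclid(a=24, b=3)
    euclid(a=3, b=0)
    -> return 3
  -> return 3
-> return 3

Final answer: 3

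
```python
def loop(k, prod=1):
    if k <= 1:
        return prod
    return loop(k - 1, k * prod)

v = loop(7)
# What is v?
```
Call trace:
loop(k=7, prod=1)
  loop(k=6, prod=7)
    loop(k=5, prod=42)
      loop(k=4, prod=210)
        loop(k=3, prod=840)
          loop(k=2, prod=2520)
            loop(k=1, prod=5040)
            -> return 5040
          -> return 5040
        -> return 5040
      -> return 5040
    -> return 5040
  -> return 5040
-> return 5040

Final answer: 5040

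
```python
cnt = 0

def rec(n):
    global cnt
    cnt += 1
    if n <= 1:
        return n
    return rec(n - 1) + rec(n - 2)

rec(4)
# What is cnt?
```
Call trace (a repeated sub-call is expanded the first time; later identical calls just restate its return value):
rec(n=4)
  rec(n=3)
    rec(n=2)
      rec(n=1)
      -> return 1
      rec(n=0)
      -> return 0
    -> return 1
    rec(n=1)
    -> return 1
  -> return 2
  rec(n=2) -> return 1  (same call as traced above)
-> return 3

cnt is incremented once per call, so count the calls in each subtree. Let C(n) = number of calls made by rec(n).
C(0) = C(1) = 1 (base case, no recursion); C(n) = 1 + C(n - 1) + C(n - 2) otherwise.
C(2) = 1 + C(1) + C(0) = 1 + 1 + 1 = 3
C(3) = 1 + C(2) + C(1) = 1 + 3 + 1 = 5
C(4) = 1 + C(3) + C(2) = 1 + 5 + 3 = 9
cnt = C(4) = 9

Final answer: 9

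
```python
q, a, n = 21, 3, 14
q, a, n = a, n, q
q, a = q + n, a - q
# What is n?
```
Trace:
  q=21, a=3, n=14
  q=3, a=14, n=21
  q=24, a=11, n=21

Final answer: 21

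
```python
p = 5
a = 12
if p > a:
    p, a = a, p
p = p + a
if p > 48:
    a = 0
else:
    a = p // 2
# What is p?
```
Trace:
  p=5
  p=5, a=12
  p=5, a=12
  p=17, a=12
  p=17, a=8

Final answer: 17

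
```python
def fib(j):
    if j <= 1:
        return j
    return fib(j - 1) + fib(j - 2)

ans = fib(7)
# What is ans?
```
Call trace (a repeated sub-call is expanded the first time; later identical calls just restate its return value):
fib(j=7)
  fib(j=6)
    fib(j=5)
      fib(j=4)
        fib(j=3)
          fib(j=2)
            fib(j=1)
            -> return 1
            fib(j=0)
            -> return 0
          -> return 1
          fib(j=1)
          -> return 1
        -> return 2
        fib(j=2) -> return 1  (same call as traced above)
      -> return 3
      fib(j=3) -> return 2  (same call as traced above)
    -> return 5
    fib(j=4) -> return 3  (same call as traced above)
  -> return 8
  fib(j=5) -> return 5  (same call as traced above)
-> return 13

Final answer: 13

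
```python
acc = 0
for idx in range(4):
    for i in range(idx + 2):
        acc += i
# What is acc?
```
Trace:
  acc=0
  acc=0, idx=0, i=0
  acc=1, idx=0, i=1
  acc=1, idx=1, i=0
  acc=2, idx=1, i=1
  acc=4, idx=1, i=2
  acc=4, idx=2, i=0
  acc=5, idx=2, i=1
  acc=7, idx=2, i=2
  acc=10, idx=2, i=3
  acc=10, idx=3, i=0
  acc=11, idx=3, i=1
  acc=13, idx=3, i=2
  acc=16, idx=3, i=3
  acc=20, idx=3, i=4

Final answer: 20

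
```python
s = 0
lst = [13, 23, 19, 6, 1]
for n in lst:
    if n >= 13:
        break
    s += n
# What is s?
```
Trace:
  s=0
  s=0, n=13

Final answer: 0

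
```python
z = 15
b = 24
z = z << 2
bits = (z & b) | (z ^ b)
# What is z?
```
Trace:
  z=15
  z=15, b=24
  z=60, b=24
  z=60, b=24, bits=60

Final answer: 60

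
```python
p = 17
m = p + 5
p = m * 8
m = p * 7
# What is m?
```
Trace:
  p=17
  p=17, m=22
  p=176, m=22
  p=176, m=1232

Final answer: 1232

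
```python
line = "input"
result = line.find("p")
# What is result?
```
Trace:
  line='input'
  line='input', result=2

Final answer: 2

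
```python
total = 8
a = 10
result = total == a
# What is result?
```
Trace:
  total=8
  total=8, a=10
  total=8, a=10, result=False

Final answer: False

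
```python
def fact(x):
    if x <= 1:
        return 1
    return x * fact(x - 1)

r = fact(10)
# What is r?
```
Call trace:
fact(x=10)
  fact(x=9)
    fact(x=8)
      fact(x=7)
        fact(x=6)
          fact(x=5)
            fact(x=4)
              fact(x=3)
                fact(x=2)
                  fact(x=1)
                  -> return 1
                -> return 2
              -> return 6
            -> return 24
          -> return 120
        -> return 720
      -> return 5040
    -> return 40320
  -> return 362880
-> return 3628800

Final answer: 3628800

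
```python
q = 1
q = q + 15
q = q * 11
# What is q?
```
Trace:
  q=1
  q=16
  q=176

Final answer: 176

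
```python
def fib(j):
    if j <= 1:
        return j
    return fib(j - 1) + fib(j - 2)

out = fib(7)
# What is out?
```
Call trace (a repeated sub-call is expanded the first time; later identical calls just restate its return value):
fib(j=7)
  fib(j=6)
    fib(j=5)
      fib(j=4)
        fib(j=3)
          fib(j=2)
            fib(j=1)
            -> return 1
            fib(j=0)
            -> return 0
          -> return 1
          fib(j=1)
          -> return 1
        -> return 2
        fib(j=2) -> return 1  (same call as traced above)
      -> return 3
      fib(j=3) -> return 2  (same call as traced above)
    -> return 5
    fib(j=4) -> return 3  (same call as traced above)
  -> return 8
  fib(j=5) -> return 5  (same call as traced above)
-> return 13

Final answer: 13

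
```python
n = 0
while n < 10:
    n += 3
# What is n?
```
Trace:
  n=0
  n=3
  n=6
  n=9
  n=12

Final answer: 12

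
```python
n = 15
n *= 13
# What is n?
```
Trace:
  n=15
  n=195

Final answer: 195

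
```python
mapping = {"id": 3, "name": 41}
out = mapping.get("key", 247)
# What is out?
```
Trace:
  mapping={'id': 3, 'name': 41}
  mapping={'id': 3, 'name': 41}, out=247

Final answer: 247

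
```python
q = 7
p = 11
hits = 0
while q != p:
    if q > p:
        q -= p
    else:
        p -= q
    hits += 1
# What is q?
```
Trace:
  q=7
  q=7, p=11
  q=7, p=11, hits=0
  q=7, p=4, hits=1
  q=3, p=4, hits=2
  q=3, p=1, hits=3
  q=2, p=1, hits=4
  q=1, p=1, hits=5

Final answer: 1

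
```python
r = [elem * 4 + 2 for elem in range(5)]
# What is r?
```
Trace:
  elem=0
  elem=1
  elem=2
  elem=3
  elem=4
  r=[2, 6, 10, 14, 18]

Final answer: [2, 6, 10, 14, 18]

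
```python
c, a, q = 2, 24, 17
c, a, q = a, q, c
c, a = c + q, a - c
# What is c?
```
Trace:
  c=2, a=24, q=17
  c=24, a=17, q=2
  c=26, a=-7, q=2

Final answer: 26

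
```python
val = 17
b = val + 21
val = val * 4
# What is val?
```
Trace:
  val=17
  val=17, b=38
  val=68, b=38

Final answer: 68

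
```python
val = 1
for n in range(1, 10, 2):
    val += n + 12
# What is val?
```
Trace:
  val=1
  val=14, n=1
  val=29, n=3
  val=46, n=5
  val=65, n=7
  val=86, n=9

Final answer: 86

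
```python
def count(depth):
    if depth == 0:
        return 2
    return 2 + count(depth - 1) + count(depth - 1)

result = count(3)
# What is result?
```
Call trace (a repeated sub-call is expanded the first time; later identical calls just restate its return value):
count(depth=3)
  count(depth=2)
    count(depth=1)
      count(depth=0)
      -> return 2
      count(depth=0)
      -> return 2
    -> return 6
    count(depth=1) -> return 6  (same call as traced above)
  -> return 14
  count(depth=2) -> return 14  (same call as traced above)
-> return 30

Final answer: 30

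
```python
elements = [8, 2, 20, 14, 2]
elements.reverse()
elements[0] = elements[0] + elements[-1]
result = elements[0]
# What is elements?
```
Trace:
  elements=[8, 2, 20, 14, 2]
  elements=[2, 14, 20, 2, 8]
  elements=[10, 14, 20, 2, 8]
  elements=[10, 14, 20, 2, 8], result=10

Final answer: [10, 14, 20, 2, 8]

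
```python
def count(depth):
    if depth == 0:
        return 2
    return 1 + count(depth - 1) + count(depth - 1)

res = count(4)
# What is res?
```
Call trace (a repeated sub-call is expanded the first time; later identical calls just restate its return value):
count(depth=4)
  count(depth=3)
    count(depth=2)
      count(depth=1)
        count(depth=0)
        -> return 2
        count(depth=0)
        -> return 2
      -> return 5
      count(depth=1) -> return 5  (same call as traced above)
    -> return 11
    count(depth=2) -> return 11  (same call as traced above)
  -> return 23
  count(depth=3) -> return 23  (same call as traced above)
-> return 47

Final answer: 47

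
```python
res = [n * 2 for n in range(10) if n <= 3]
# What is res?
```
Trace:
  n=0
  n=1
  n=2
  n=3
  n=4
  n=5
  n=6
  n=7
  n=8
  n=9
  res=[0, 2, 4, 6]

Final answer: [0, 2, 4, 6]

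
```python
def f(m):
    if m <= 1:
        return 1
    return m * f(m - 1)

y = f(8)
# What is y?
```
Call trace:
f(m=8)
  f(m=7)
    f(m=6)
      f(m=5)
        f(m=4)
          f(m=3)
            f(m=2)
              f(m=1)
              -> return 1
            -> return 2
          -> return 6
        -> return 24
      -> return 120
    -> return 720
  -> return 5040
-> return 40320

Final answer: 40320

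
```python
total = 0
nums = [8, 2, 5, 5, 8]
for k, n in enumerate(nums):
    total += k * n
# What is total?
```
Trace:
  total=0
  total=0, k=0, n=8
  total=2, k=1, n=2
  total=12, k=2, n=5
  total=27, k=3, n=5
  total=59, k=4, n=8

Final answer: 59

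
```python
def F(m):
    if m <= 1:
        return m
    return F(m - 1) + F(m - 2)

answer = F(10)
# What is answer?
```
Call trace (a repeated sub-call is expanded the first time; later identical calls just restate its return value):
F(m=10)
  F(m=9)
    F(m=8)
      F(m=7)
        F(m=6)
          F(m=5)
            F(m=4)
              F(m=3)
                F(m=2)
                  F(m=1)
                  -> return 1
                  F(m=0)
                  -> return 0
                -> return 1
                F(m=1)
                -> return 1
              -> return 2
              F(m=2) -> return 1  (same call as traced above)
            -> return 3
            F(m=3) -> return 2  (same call as traced above)
          -> return 5
          F(m=4) -> return 3  (same call as traced above)
        -> return 8
        F(m=5) -> return 5  (same call as traced above)
      -> return 13
      F(m=6) -> return 8  (same call as traced above)
    -> return 21
    F(m=7) -> return 13  (same call as traced above)
  -> return 34
  F(m=8) -> return 21  (same call as traced above)
-> return 55

Final answer: 55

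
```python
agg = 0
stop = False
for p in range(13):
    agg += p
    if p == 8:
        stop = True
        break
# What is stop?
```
Trace:
  agg=0
  agg=0, stop=False
  agg=0, stop=False, p=0
  agg=1, stop=False, p=1
  agg=3, stop=False, p=2
  agg=6, stop=False, p=3
  agg=10, stop=False, p=4
  agg=15, stop=False, p=5
  agg=21, stop=False, p=6
  agg=28, stop=False, p=7
  agg=36, stop=True, p=8

Final answer: True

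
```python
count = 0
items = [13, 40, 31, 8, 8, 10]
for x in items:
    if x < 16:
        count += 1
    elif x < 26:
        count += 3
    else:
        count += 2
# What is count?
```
Trace:
  count=0
  count=1, x=13
  count=3, x=40
  count=5, x=31
  count=6, x=8
  count=7, x=8
  count=8, x=10

Final answer: 8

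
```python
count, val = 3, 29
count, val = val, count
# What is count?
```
Trace:
  count=3, val=29
  count=29, val=3

Final answer: 29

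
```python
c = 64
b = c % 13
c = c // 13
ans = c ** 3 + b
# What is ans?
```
Trace:
  c=64
  c=64, b=12
  c=4, b=12
  c=4, b=12, ans=76

Final answer: 76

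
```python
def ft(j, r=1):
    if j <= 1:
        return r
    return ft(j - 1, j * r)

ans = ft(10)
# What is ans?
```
Call trace:
ft(j=10, r=1)
  ft(j=9, r=10)
    ft(j=8, r=90)
      ft(j=7, r=720)
        ft(j=6, r=5040)
          ft(j=5, r=30240)
            ft(j=4, r=151200)
              ft(j=3, r=604800)
                ft(j=2, r=1814400)
                  ft(j=1, r=3628800)
                  -> return 3628800
                -> return 3628800
              -> return 3628800
            -> return 3628800
          -> return 3628800
        -> return 3628800
      -> return 3628800
    -> return 3628800
  -> return 3628800
-> return 3628800

Final answer: 3628800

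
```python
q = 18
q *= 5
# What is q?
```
Trace:
  q=18
  q=90

Final answer: 90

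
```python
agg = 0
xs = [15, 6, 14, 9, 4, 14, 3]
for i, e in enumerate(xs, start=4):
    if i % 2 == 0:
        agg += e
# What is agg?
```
Trace:
  agg=0
  agg=15, i=4, e=15
  agg=15, i=5, e=6
  agg=29, i=6, e=14
  agg=29, i=7, e=9
  agg=33, i=8, e=4
  agg=33, i=9, e=14
  agg=36, i=10, e=3

Final answer: 36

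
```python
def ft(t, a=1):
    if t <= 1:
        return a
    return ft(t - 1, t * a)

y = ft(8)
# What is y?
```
Call trace:
ft(t=8, a=1)
  ft(t=7, a=8)
    ft(t=6, a=56)
      ft(t=5, a=336)
        ft(t=4, a=1680)
          ft(t=3, a=6720)
            ft(t=2, a=20160)
              ft(t=1, a=40320)
              -> return 40320
            -> return 40320
          -> return 40320
        -> return 40320
      -> return 40320
    -> return 40320
  -> return 40320
-> return 40320

Final answer: 40320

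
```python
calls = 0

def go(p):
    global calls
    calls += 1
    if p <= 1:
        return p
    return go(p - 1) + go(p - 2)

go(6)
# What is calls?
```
Call trace (a repeated sub-call is expanded the first time; later identical calls just restate its return value):
go(p=6)
  go(p=5)
    go(p=4)
      go(p=3)
        go(p=2)
          go(p=1)
          -> return 1
          go(p=0)
          -> return 0
        -> return 1
        go(p=1)
        -> return 1
      -> return 2
      go(p=2) -> return 1  (same call as traced above)
    -> return 3
    go(p=3) -> return 2  (same call as traced above)
  -> return 5
  go(p=4) -> return 3  (same call as traced above)
-> return 8

calls is incremented once per call, so count the calls in each subtree. Let C(p) = number of calls made by go(p).
C(0) = C(1) = 1 (base case, no recursion); C(p) = 1 + C(p - 1) + C(p - 2) otherwise.
C(2) = 1 + C(1) + C(0) = 1 + 1 + 1 = 3
C(3) = 1 + C(2) + C(1) = 1 + 3 + 1 = 5
C(4) = 1 + C(3) + C(2) = 1 + 5 + 3 = 9
C(5) = 1 + C(4) + C(3) = 1 + 9 + 5 = 15
C(6) = 1 + C(5) + C(4) = 1 + 15 + 9 = 25
calls = C(6) = 25

Final answer: 25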